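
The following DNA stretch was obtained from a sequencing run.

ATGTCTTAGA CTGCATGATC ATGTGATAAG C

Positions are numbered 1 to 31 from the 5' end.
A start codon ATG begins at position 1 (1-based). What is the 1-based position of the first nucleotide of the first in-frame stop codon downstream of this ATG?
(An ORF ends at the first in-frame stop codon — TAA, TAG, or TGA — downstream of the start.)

7

Codons from position 1: ATG (1–3), TCT (4–6), TAG (7–9).
TAG is a stop codon; it begins at position 7.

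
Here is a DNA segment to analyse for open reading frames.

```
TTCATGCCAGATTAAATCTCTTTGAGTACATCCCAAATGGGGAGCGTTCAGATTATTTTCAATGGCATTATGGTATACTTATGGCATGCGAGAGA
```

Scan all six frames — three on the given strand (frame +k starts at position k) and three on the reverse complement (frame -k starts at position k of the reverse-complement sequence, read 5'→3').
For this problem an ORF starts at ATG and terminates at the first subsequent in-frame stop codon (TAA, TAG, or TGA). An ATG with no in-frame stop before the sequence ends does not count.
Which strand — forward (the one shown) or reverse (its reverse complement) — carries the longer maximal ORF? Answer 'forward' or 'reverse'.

reverse

Reverse complement (5'→3'): TCTCTCGCATGCCATAAGTATACCATAATGCCATTGAAAATAATCTGAACGCTCCCCATTTGGGATGTACTCAAAGAGATTTAATCTGGCATGAA
Frame +1: TTC ATG CCA GAT TAA ATC TCT TTG AGT ACA TCC CAA ATG GGG AGC GTT CAG ATT ATT TTC AAT GGC ATT ATG GTA TAC TTA TGG CAT GCG AGA — ATG at 4, stop TAA at 13 → 12 nt.
Frame +2: TCA TGC CAG ATT AAA TCT CTT TGA GTA CAT CCC AAA TGG GGA GCG TTC AGA TTA TTT TCA ATG GCA TTA TGG TAT ACT TAT GGC ATG CGA GAG — no ATG→stop ORF.
Frame +3: CAT GCC AGA TTA AAT CTC TTT GAG TAC ATC CCA AAT GGG GAG CGT TCA GAT TAT TTT CAA TGG CAT TAT GGT ATA CTT ATG GCA TGC GAG AGA — no ATG→stop ORF.
Frame -1: TCT CTC GCA TGC CAT AAG TAT ACC ATA ATG CCA TTG AAA ATA ATC TGA ACG CTC CCC ATT TGG GAT GTA CTC AAA GAG ATT TAA TCT GGC ATG — ATG at 28, stop TGA at 46 → 21 nt.
Frame -2: CTC TCG CAT GCC ATA AGT ATA CCA TAA TGC CAT TGA AAA TAA TCT GAA CGC TCC CCA TTT GGG ATG TAC TCA AAG AGA TTT AAT CTG GCA TGA — ATG at 65, stop TGA at 92 → 30 nt.
Frame -3: TCT CGC ATG CCA TAA GTA TAC CAT AAT GCC ATT GAA AAT AAT CTG AAC GCT CCC CAT TTG GGA TGT ACT CAA AGA GAT TTA ATC TGG CAT GAA — ATG at 9, stop TAA at 15 → 9 nt.
Forward-strand max 12 nt; reverse-strand max 30 nt. The reverse strand has the longer ORF.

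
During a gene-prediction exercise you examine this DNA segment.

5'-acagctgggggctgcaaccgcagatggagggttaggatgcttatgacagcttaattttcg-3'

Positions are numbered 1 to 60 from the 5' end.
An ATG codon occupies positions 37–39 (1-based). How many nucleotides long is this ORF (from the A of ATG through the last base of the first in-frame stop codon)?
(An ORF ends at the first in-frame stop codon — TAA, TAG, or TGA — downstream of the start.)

18

Codons from position 37: ATG (37–39), CTT (40–42), ATG (43–45), ACA (46–48), GCT (49–51), TAA (52–54).
TAA is the first in-frame stop; ORF spans 37–54, 18 nucleotides.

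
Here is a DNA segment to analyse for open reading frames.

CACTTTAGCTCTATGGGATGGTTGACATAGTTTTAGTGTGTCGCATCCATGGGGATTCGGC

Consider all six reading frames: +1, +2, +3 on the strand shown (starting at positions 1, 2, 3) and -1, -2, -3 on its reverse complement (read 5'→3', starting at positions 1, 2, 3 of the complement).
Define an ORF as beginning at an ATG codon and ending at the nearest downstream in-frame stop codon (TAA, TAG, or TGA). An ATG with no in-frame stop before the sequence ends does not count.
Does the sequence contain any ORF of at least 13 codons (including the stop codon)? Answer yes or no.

Reverse complement (5'→3'): GCCGAATCCCCATGGATGCGACACACTAAAACTATGTCAACCATCCCATAGAGCTAAAGTG
Frame +1: CAC TTT AGC TCT ATG GGA TGG TTG ACA TAG TTT TAG TGT GTC GCA TCC ATG GGG ATT CGG — ATG at 13, stop TAG at 28 → 18 nt.
Frame +2: ACT TTA GCT CTA TGG GAT GGT TGA CAT AGT TTT AGT GTG TCG CAT CCA TGG GGA TTC GGC — no ATG→stop ORF.
Frame +3: CTT TAG CTC TAT GGG ATG GTT GAC ATA GTT TTA GTG TGT CGC ATC CAT GGG GAT TCG — no ATG→stop ORF.
Frame -1: GCC GAA TCC CCA TGG ATG CGA CAC ACT AAA ACT ATG TCA ACC ATC CCA TAG AGC TAA AGT — ATG at 16, stop TAG at 49 → 36 nt; ATG at 34, stop TAG at 49 → 18 nt.
Frame -2: CCG AAT CCC CAT GGA TGC GAC ACA CTA AAA CTA TGT CAA CCA TCC CAT AGA GCT AAA GTG — no ATG→stop ORF.
Frame -3: CGA ATC CCC ATG GAT GCG ACA CAC TAA AAC TAT GTC AAC CAT CCC ATA GAG CTA AAG — ATG at 12, stop TAA at 27 → 18 nt.
Largest ORF found is 12 codons < 13, so no.

no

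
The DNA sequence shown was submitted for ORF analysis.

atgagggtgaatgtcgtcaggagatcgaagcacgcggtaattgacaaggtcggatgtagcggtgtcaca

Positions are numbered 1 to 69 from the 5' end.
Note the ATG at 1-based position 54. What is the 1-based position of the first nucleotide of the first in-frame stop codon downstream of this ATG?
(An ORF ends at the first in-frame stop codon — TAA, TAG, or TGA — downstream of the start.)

Codons from position 54: ATG (54–56), TAG (57–59).
TAG is a stop codon; it begins at position 57.

57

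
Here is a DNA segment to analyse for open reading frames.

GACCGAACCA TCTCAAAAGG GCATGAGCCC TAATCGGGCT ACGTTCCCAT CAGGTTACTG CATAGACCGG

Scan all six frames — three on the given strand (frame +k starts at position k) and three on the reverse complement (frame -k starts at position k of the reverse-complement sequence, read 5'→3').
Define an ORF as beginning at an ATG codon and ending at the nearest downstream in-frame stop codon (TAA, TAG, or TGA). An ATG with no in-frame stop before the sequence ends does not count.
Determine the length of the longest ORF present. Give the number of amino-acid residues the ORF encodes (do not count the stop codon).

Reverse complement (5'→3'): CCGGTCTATGCAGTAACCTGATGGGAACGTAGCCCGATTAGGGCTCATGCCCTTTTGAGATGGTTCGGTC
Frame +1: GAC CGA ACC ATC TCA AAA GGG CAT GAG CCC TAA TCG GGC TAC GTT CCC ATC AGG TTA CTG CAT AGA CCG — no ATG→stop ORF.
Frame +2: ACC GAA CCA TCT CAA AAG GGC ATG AGC CCT AAT CGG GCT ACG TTC CCA TCA GGT TAC TGC ATA GAC CGG — no ATG→stop ORF.
Frame +3: CCG AAC CAT CTC AAA AGG GCA TGA GCC CTA ATC GGG CTA CGT TCC CAT CAG GTT ACT GCA TAG ACC — no ATG→stop ORF.
Frame -1: CCG GTC TAT GCA GTA ACC TGA TGG GAA CGT AGC CCG ATT AGG GCT CAT GCC CTT TTG AGA TGG TTC GGT — no ATG→stop ORF.
Frame -2: CGG TCT ATG CAG TAA CCT GAT GGG AAC GTA GCC CGA TTA GGG CTC ATG CCC TTT TGA GAT GGT TCG GTC — ATG at 8, stop TAA at 14 → 9 nt; ATG at 47, stop TGA at 56 → 12 nt.
Frame -3: GGT CTA TGC AGT AAC CTG ATG GGA ACG TAG CCC GAT TAG GGC TCA TGC CCT TTT GAG ATG GTT CGG — ATG at 21, stop TAG at 30 → 12 nt.
Longest: frame -2, positions 47–58, 12 nt = 4 codons = 3 aa. → 3 amino acids.

3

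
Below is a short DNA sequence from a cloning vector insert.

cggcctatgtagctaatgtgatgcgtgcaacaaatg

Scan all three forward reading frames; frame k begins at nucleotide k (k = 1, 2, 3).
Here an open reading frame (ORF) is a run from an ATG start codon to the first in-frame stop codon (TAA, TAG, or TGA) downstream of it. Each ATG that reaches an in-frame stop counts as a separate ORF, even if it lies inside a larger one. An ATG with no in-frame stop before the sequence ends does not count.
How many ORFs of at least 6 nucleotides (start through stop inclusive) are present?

2

Frame 1: CGG CCT ATG TAG CTA ATG TGA TGC GTG CAA CAA ATG — ATG at 7, stop TAG at 10 → 6 nt; ATG at 16, stop TGA at 19 → 6 nt.
Frame 2: GGC CTA TGT AGC TAA TGT GAT GCG TGC AAC AAA — no ATG→stop ORF.
Frame 3: GCC TAT GTA GCT AAT GTG ATG CGT GCA ACA AAT — no ATG→stop ORF.
ORFs ≥ 6 nucleotides: frame 1 7–12 (6 nucleotides), frame 1 16–21 (6 nucleotides). Count = 2.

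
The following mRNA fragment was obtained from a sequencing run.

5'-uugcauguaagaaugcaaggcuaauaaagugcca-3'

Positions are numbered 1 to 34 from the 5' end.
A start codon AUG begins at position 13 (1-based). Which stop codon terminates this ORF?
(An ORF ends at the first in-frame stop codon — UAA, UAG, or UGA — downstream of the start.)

Codons from position 13: AUG (13–15), CAA (16–18), GGC (19–21), UAA (22–24).
The first in-frame stop codon is UAA.

UAA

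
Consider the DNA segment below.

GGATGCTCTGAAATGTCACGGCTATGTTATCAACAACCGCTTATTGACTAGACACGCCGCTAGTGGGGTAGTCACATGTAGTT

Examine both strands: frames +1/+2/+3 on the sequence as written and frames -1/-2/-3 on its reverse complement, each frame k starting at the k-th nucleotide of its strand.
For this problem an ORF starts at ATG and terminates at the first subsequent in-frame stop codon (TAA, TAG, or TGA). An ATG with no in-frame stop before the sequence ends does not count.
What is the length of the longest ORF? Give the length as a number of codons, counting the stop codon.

13

Reverse complement (5'→3'): AACTACATGTGACTACCCCACTAGCGGCGTGTCTAGTCAATAAGCGGTTGTTGATAACATAGCCGTGACATTTCAGAGCATCC
Frame +1: GGA TGC TCT GAA ATG TCA CGG CTA TGT TAT CAA CAA CCG CTT ATT GAC TAG ACA CGC CGC TAG TGG GGT AGT CAC ATG TAG — ATG at 13, stop TAG at 49 → 39 nt; ATG at 76, stop TAG at 79 → 6 nt.
Frame +2: GAT GCT CTG AAA TGT CAC GGC TAT GTT ATC AAC AAC CGC TTA TTG ACT AGA CAC GCC GCT AGT GGG GTA GTC ACA TGT AGT — no ATG→stop ORF.
Frame +3: ATG CTC TGA AAT GTC ACG GCT ATG TTA TCA ACA ACC GCT TAT TGA CTA GAC ACG CCG CTA GTG GGG TAG TCA CAT GTA GTT — ATG at 3, stop TGA at 9 → 9 nt; ATG at 24, stop TGA at 45 → 24 nt.
Frame -1: AAC TAC ATG TGA CTA CCC CAC TAG CGG CGT GTC TAG TCA ATA AGC GGT TGT TGA TAA CAT AGC CGT GAC ATT TCA GAG CAT — ATG at 7, stop TGA at 10 → 6 nt.
Frame -2: ACT ACA TGT GAC TAC CCC ACT AGC GGC GTG TCT AGT CAA TAA GCG GTT GTT GAT AAC ATA GCC GTG ACA TTT CAG AGC ATC — no ATG→stop ORF.
Frame -3: CTA CAT GTG ACT ACC CCA CTA GCG GCG TGT CTA GTC AAT AAG CGG TTG TTG ATA ACA TAG CCG TGA CAT TTC AGA GCA TCC — no ATG→stop ORF.
Longest: frame +1, positions 13–51, 39 nt = 13 codons = 12 aa. → 13 codons.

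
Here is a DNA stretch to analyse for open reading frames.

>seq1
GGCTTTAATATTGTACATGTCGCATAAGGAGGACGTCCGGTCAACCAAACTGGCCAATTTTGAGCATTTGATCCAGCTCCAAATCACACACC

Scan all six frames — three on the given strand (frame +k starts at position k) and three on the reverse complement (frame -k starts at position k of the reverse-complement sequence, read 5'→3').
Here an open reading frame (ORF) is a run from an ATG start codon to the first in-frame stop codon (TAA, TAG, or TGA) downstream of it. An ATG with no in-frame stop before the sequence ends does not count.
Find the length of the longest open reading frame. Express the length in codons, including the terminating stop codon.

Reverse complement (5'→3'): GGTGTGTGATTTGGAGCTGGATCAAATGCTCAAAATTGGCCAGTTTGGTTGACCGGACGTCCTCCTTATGCGACATGTACAATATTAAAGCC
Frame +1: GGC TTT AAT ATT GTA CAT GTC GCA TAA GGA GGA CGT CCG GTC AAC CAA ACT GGC CAA TTT TGA GCA TTT GAT CCA GCT CCA AAT CAC ACA — no ATG→stop ORF.
Frame +2: GCT TTA ATA TTG TAC ATG TCG CAT AAG GAG GAC GTC CGG TCA ACC AAA CTG GCC AAT TTT GAG CAT TTG ATC CAG CTC CAA ATC ACA CAC — no ATG→stop ORF.
Frame +3: CTT TAA TAT TGT ACA TGT CGC ATA AGG AGG ACG TCC GGT CAA CCA AAC TGG CCA ATT TTG AGC ATT TGA TCC AGC TCC AAA TCA CAC ACC — no ATG→stop ORF.
Frame -1: GGT GTG TGA TTT GGA GCT GGA TCA AAT GCT CAA AAT TGG CCA GTT TGG TTG ACC GGA CGT CCT CCT TAT GCG ACA TGT ACA ATA TTA AAG — no ATG→stop ORF.
Frame -2: GTG TGT GAT TTG GAG CTG GAT CAA ATG CTC AAA ATT GGC CAG TTT GGT TGA CCG GAC GTC CTC CTT ATG CGA CAT GTA CAA TAT TAA AGC — ATG at 26, stop TGA at 50 → 27 nt; ATG at 68, stop TAA at 86 → 21 nt.
Frame -3: TGT GTG ATT TGG AGC TGG ATC AAA TGC TCA AAA TTG GCC AGT TTG GTT GAC CGG ACG TCC TCC TTA TGC GAC ATG TAC AAT ATT AAA GCC — no ATG→stop ORF.
Longest: frame -2, positions 26–52, 27 nt = 9 codons = 8 aa. → 9 codons.

9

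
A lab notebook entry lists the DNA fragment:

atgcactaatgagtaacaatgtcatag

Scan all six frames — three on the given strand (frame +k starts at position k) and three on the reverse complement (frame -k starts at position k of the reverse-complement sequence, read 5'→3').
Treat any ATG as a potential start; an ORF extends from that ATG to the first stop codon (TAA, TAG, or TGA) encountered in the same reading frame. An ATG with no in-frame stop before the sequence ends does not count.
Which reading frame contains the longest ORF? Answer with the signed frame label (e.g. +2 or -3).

Reverse complement (5'→3'): CTATGACATTGTTACTCATTAGTGCAT
Frame +1: ATG CAC TAA TGA GTA ACA ATG TCA TAG — ATG at 1, stop TAA at 7 → 9 nt; ATG at 19, stop TAG at 25 → 9 nt.
Frame +2: TGC ACT AAT GAG TAA CAA TGT CAT — no ATG→stop ORF.
Frame +3: GCA CTA ATG AGT AAC AAT GTC ATA — no ATG→stop ORF.
Frame -1: CTA TGA CAT TGT TAC TCA TTA GTG CAT — no ATG→stop ORF.
Frame -2: TAT GAC ATT GTT ACT CAT TAG TGC — no ATG→stop ORF.
Frame -3: ATG ACA TTG TTA CTC ATT AGT GCA — no ATG→stop ORF.
Longest ORF is 9 nt in frame +1 (positions 1–9).

+1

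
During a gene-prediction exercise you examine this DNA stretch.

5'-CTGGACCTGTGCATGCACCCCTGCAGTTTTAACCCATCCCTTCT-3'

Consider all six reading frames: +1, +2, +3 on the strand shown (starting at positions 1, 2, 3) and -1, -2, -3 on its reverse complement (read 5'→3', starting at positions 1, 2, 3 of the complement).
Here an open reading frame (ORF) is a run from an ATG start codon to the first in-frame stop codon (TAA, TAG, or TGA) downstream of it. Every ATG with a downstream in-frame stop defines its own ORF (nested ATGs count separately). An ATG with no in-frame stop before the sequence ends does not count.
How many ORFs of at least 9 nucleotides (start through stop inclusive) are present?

1

Reverse complement (5'→3'): AGAAGGGATGGGTTAAAACTGCAGGGGTGCATGCACAGGTCCAG
Frame +1: CTG GAC CTG TGC ATG CAC CCC TGC AGT TTT AAC CCA TCC CTT — no ATG→stop ORF.
Frame +2: TGG ACC TGT GCA TGC ACC CCT GCA GTT TTA ACC CAT CCC TTC — no ATG→stop ORF.
Frame +3: GGA CCT GTG CAT GCA CCC CTG CAG TTT TAA CCC ATC CCT TCT — no ATG→stop ORF.
Frame -1: AGA AGG GAT GGG TTA AAA CTG CAG GGG TGC ATG CAC AGG TCC — no ATG→stop ORF.
Frame -2: GAA GGG ATG GGT TAA AAC TGC AGG GGT GCA TGC ACA GGT CCA — ATG at 8, stop TAA at 14 → 9 nt.
Frame -3: AAG GGA TGG GTT AAA ACT GCA GGG GTG CAT GCA CAG GTC CAG — no ATG→stop ORF.
ORFs ≥ 9 nucleotides: frame -2 8–16 (9 nucleotides). Count = 1.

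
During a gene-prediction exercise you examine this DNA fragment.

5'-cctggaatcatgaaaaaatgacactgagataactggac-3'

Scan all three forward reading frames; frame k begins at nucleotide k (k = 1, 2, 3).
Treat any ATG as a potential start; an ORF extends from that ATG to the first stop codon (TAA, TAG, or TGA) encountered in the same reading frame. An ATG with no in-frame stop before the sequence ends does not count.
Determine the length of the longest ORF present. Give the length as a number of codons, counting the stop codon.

Frame 1: CCT GGA ATC ATG AAA AAA TGA CAC TGA GAT AAC TGG — ATG at 10, stop TGA at 19 → 12 nt.
Frame 2: CTG GAA TCA TGA AAA AAT GAC ACT GAG ATA ACT GGA — no ATG→stop ORF.
Frame 3: TGG AAT CAT GAA AAA ATG ACA CTG AGA TAA CTG GAC — ATG at 18, stop TAA at 30 → 15 nt.
Longest: frame 3, positions 18–32, 15 nt = 5 codons = 4 aa. → 5 codons.

5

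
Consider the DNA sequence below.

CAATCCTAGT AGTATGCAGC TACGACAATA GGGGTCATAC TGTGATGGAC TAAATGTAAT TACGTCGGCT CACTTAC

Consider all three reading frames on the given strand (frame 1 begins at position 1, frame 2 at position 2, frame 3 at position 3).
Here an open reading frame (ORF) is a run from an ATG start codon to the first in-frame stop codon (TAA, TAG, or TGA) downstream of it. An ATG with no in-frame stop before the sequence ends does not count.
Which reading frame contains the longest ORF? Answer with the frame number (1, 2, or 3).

Frame 1: CAA TCC TAG TAG TAT GCA GCT ACG ACA ATA GGG GTC ATA CTG TGA TGG ACT AAA TGT AAT TAC GTC GGC TCA CTT — no ATG→stop ORF.
Frame 2: AAT CCT AGT AGT ATG CAG CTA CGA CAA TAG GGG TCA TAC TGT GAT GGA CTA AAT GTA ATT ACG TCG GCT CAC TTA — ATG at 14, stop TAG at 29 → 18 nt.
Frame 3: ATC CTA GTA GTA TGC AGC TAC GAC AAT AGG GGT CAT ACT GTG ATG GAC TAA ATG TAA TTA CGT CGG CTC ACT TAC — ATG at 45, stop TAA at 51 → 9 nt; ATG at 54, stop TAA at 57 → 6 nt.
Longest ORF is 18 nt in frame 2 (positions 14–31).

2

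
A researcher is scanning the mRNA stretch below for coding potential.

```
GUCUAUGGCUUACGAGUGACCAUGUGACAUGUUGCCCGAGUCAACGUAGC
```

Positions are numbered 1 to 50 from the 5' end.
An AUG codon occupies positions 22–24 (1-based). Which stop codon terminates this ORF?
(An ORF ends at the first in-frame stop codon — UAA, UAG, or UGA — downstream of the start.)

UGA

Codons from position 22: AUG (22–24), UGA (25–27).
The first in-frame stop codon is UGA.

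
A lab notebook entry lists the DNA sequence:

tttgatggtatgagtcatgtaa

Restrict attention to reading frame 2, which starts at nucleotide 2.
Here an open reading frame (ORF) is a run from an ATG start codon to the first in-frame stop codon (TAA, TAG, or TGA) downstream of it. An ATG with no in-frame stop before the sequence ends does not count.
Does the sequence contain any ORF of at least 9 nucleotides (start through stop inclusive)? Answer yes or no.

Frame 2: TTG ATG GTA TGA GTC ATG TAA — ATG at 5, stop TGA at 11 → 9 nt; ATG at 17, stop TAA at 20 → 6 nt.
Frame 2 has an ORF of 9 nucleotides (positions 5–13) ≥ 9, so yes.

yes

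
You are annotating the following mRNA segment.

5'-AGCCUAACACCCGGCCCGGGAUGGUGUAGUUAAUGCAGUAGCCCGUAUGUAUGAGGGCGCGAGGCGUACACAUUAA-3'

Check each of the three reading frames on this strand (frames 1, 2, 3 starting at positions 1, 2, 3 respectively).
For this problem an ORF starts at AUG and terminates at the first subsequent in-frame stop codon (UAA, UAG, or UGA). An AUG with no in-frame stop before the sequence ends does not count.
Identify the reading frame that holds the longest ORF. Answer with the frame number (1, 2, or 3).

Frame 1: AGC CUA ACA CCC GGC CCG GGA UGG UGU AGU UAA UGC AGU AGC CCG UAU GUA UGA GGG CGC GAG GCG UAC ACA UUA — no AUG→stop ORF.
Frame 2: GCC UAA CAC CCG GCC CGG GAU GGU GUA GUU AAU GCA GUA GCC CGU AUG UAU GAG GGC GCG AGG CGU ACA CAU UAA — AUG at 47, stop UAA at 74 → 30 nt.
Frame 3: CCU AAC ACC CGG CCC GGG AUG GUG UAG UUA AUG CAG UAG CCC GUA UGU AUG AGG GCG CGA GGC GUA CAC AUU — AUG at 21, stop UAG at 27 → 9 nt; AUG at 33, stop UAG at 39 → 9 nt.
Longest ORF is 30 nt in frame 2 (positions 47–76).

2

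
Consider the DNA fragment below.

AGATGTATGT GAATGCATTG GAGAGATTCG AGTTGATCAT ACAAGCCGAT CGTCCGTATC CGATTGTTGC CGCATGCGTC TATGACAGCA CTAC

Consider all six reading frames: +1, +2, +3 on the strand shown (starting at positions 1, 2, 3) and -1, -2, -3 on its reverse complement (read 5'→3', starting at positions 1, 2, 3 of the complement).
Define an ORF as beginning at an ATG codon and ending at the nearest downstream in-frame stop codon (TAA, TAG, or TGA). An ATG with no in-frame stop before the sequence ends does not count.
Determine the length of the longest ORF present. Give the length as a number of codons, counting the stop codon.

Reverse complement (5'→3'): GTAGTGCTGTCATAGACGCATGCGGCAACAATCGGATACGGACGATCGGCTTGTATGATCAACTCGAATCTCTCCAATGCATTCACATACATCT
Frame +1: AGA TGT ATG TGA ATG CAT TGG AGA GAT TCG AGT TGA TCA TAC AAG CCG ATC GTC CGT ATC CGA TTG TTG CCG CAT GCG TCT ATG ACA GCA CTA — ATG at 7, stop TGA at 10 → 6 nt; ATG at 13, stop TGA at 34 → 24 nt.
Frame +2: GAT GTA TGT GAA TGC ATT GGA GAG ATT CGA GTT GAT CAT ACA AGC CGA TCG TCC GTA TCC GAT TGT TGC CGC ATG CGT CTA TGA CAG CAC TAC — ATG at 74, stop TGA at 83 → 12 nt.
Frame +3: ATG TAT GTG AAT GCA TTG GAG AGA TTC GAG TTG ATC ATA CAA GCC GAT CGT CCG TAT CCG ATT GTT GCC GCA TGC GTC TAT GAC AGC ACT — no ATG→stop ORF.
Frame -1: GTA GTG CTG TCA TAG ACG CAT GCG GCA ACA ATC GGA TAC GGA CGA TCG GCT TGT ATG ATC AAC TCG AAT CTC TCC AAT GCA TTC ACA TAC ATC — no ATG→stop ORF.
Frame -2: TAG TGC TGT CAT AGA CGC ATG CGG CAA CAA TCG GAT ACG GAC GAT CGG CTT GTA TGA TCA ACT CGA ATC TCT CCA ATG CAT TCA CAT ACA TCT — ATG at 20, stop TGA at 56 → 39 nt.
Frame -3: AGT GCT GTC ATA GAC GCA TGC GGC AAC AAT CGG ATA CGG ACG ATC GGC TTG TAT GAT CAA CTC GAA TCT CTC CAA TGC ATT CAC ATA CAT — no ATG→stop ORF.
Longest: frame -2, positions 20–58, 39 nt = 13 codons = 12 aa. → 13 codons.

13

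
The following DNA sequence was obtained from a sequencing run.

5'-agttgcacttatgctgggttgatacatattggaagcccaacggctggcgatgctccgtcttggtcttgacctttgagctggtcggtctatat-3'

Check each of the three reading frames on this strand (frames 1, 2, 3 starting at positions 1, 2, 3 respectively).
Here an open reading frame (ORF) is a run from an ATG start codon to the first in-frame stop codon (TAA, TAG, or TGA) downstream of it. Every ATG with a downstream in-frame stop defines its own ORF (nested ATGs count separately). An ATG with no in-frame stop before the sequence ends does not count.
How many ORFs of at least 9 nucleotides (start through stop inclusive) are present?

Frame 1: AGT TGC ACT TAT GCT GGG TTG ATA CAT ATT GGA AGC CCA ACG GCT GGC GAT GCT CCG TCT TGG TCT TGA CCT TTG AGC TGG TCG GTC TAT — no ATG→stop ORF.
Frame 2: GTT GCA CTT ATG CTG GGT TGA TAC ATA TTG GAA GCC CAA CGG CTG GCG ATG CTC CGT CTT GGT CTT GAC CTT TGA GCT GGT CGG TCT ATA — ATG at 11, stop TGA at 20 → 12 nt; ATG at 50, stop TGA at 74 → 27 nt.
Frame 3: TTG CAC TTA TGC TGG GTT GAT ACA TAT TGG AAG CCC AAC GGC TGG CGA TGC TCC GTC TTG GTC TTG ACC TTT GAG CTG GTC GGT CTA TAT — no ATG→stop ORF.
ORFs ≥ 9 nucleotides: frame 2 11–22 (12 nucleotides), frame 2 50–76 (27 nucleotides). Count = 2.

2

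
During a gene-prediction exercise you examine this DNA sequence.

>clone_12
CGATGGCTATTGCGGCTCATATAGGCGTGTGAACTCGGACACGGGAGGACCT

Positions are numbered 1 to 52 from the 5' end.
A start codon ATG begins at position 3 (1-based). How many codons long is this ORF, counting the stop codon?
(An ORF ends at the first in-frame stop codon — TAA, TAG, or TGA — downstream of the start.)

Codons from position 3: ATG (3–5), GCT (6–8), ATT (9–11), GCG (12–14), GCT (15–17), CAT (18–20), ATA (21–23), GGC (24–26), GTG (27–29), TGA (30–32).
TGA is the first in-frame stop; that's 10 codons including the stop.

10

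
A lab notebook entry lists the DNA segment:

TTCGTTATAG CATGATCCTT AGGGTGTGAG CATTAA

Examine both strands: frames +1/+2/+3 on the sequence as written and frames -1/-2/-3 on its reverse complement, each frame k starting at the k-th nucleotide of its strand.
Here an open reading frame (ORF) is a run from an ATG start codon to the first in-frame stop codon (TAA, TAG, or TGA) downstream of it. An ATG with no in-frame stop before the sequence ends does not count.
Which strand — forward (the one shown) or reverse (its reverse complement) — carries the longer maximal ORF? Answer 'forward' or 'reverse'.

Reverse complement (5'→3'): TTAATGCTCACACCCTAAGGATCATGCTATAACGAA
Frame +1: TTC GTT ATA GCA TGA TCC TTA GGG TGT GAG CAT TAA — no ATG→stop ORF.
Frame +2: TCG TTA TAG CAT GAT CCT TAG GGT GTG AGC ATT — no ATG→stop ORF.
Frame +3: CGT TAT AGC ATG ATC CTT AGG GTG TGA GCA TTA — ATG at 12, stop TGA at 27 → 18 nt.
Frame -1: TTA ATG CTC ACA CCC TAA GGA TCA TGC TAT AAC GAA — ATG at 4, stop TAA at 16 → 15 nt.
Frame -2: TAA TGC TCA CAC CCT AAG GAT CAT GCT ATA ACG — no ATG→stop ORF.
Frame -3: AAT GCT CAC ACC CTA AGG ATC ATG CTA TAA CGA — ATG at 24, stop TAA at 30 → 9 nt.
Forward-strand max 18 nt; reverse-strand max 15 nt. The forward strand has the longer ORF.

forward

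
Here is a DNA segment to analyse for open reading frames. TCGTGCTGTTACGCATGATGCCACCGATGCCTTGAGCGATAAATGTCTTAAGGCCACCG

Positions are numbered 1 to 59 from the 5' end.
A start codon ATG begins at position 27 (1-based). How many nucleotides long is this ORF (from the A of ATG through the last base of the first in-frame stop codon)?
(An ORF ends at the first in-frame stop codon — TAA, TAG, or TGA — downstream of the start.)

9

Codons from position 27: ATG (27–29), CCT (30–32), TGA (33–35).
TGA is the first in-frame stop; ORF spans 27–35, 9 nucleotides.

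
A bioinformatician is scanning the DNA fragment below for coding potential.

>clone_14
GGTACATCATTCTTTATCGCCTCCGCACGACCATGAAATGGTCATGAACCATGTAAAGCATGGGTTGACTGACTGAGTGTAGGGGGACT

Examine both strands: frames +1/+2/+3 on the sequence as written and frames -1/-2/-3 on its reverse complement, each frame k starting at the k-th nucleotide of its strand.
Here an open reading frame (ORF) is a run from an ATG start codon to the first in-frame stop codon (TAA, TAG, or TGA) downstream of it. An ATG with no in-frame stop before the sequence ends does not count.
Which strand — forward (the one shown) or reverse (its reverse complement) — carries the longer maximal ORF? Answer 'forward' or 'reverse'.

Reverse complement (5'→3'): AGTCCCCCTACACTCAGTCAGTCAACCCATGCTTTACATGGTTCATGACCATTTCATGGTCGTGCGGAGGCGATAAAGAATGATGTACC
Frame +1: GGT ACA TCA TTC TTT ATC GCC TCC GCA CGA CCA TGA AAT GGT CAT GAA CCA TGT AAA GCA TGG GTT GAC TGA CTG AGT GTA GGG GGA — no ATG→stop ORF.
Frame +2: GTA CAT CAT TCT TTA TCG CCT CCG CAC GAC CAT GAA ATG GTC ATG AAC CAT GTA AAG CAT GGG TTG ACT GAC TGA GTG TAG GGG GAC — ATG at 38, stop TGA at 74 → 39 nt; ATG at 44, stop TGA at 74 → 33 nt.
Frame +3: TAC ATC ATT CTT TAT CGC CTC CGC ACG ACC ATG AAA TGG TCA TGA ACC ATG TAA AGC ATG GGT TGA CTG ACT GAG TGT AGG GGG ACT — ATG at 33, stop TGA at 45 → 15 nt; ATG at 51, stop TAA at 54 → 6 nt; ATG at 60, stop TGA at 66 → 9 nt.
Frame -1: AGT CCC CCT ACA CTC AGT CAG TCA ACC CAT GCT TTA CAT GGT TCA TGA CCA TTT CAT GGT CGT GCG GAG GCG ATA AAG AAT GAT GTA — no ATG→stop ORF.
Frame -2: GTC CCC CTA CAC TCA GTC AGT CAA CCC ATG CTT TAC ATG GTT CAT GAC CAT TTC ATG GTC GTG CGG AGG CGA TAA AGA ATG ATG TAC — ATG at 29, stop TAA at 74 → 48 nt; ATG at 38, stop TAA at 74 → 39 nt; ATG at 56, stop TAA at 74 → 21 nt.
Frame -3: TCC CCC TAC ACT CAG TCA GTC AAC CCA TGC TTT ACA TGG TTC ATG ACC ATT TCA TGG TCG TGC GGA GGC GAT AAA GAA TGA TGT ACC — ATG at 45, stop TGA at 81 → 39 nt.
Forward-strand max 39 nt; reverse-strand max 48 nt. The reverse strand has the longer ORF.

reverse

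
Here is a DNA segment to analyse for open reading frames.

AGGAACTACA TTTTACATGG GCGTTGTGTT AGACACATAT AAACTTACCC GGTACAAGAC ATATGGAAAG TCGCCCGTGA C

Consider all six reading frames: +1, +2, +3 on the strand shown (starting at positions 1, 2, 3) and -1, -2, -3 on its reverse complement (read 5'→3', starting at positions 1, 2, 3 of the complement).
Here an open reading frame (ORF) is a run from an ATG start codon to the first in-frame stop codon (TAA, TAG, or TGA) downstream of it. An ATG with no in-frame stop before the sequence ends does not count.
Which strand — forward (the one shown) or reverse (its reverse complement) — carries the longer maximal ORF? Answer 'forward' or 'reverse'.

Reverse complement (5'→3'): GTCACGGGCGACTTTCCATATGTCTTGTACCGGGTAAGTTTATATGTGTCTAACACAACGCCCATGTAAAATGTAGTTCCT
Frame +1: AGG AAC TAC ATT TTA CAT GGG CGT TGT GTT AGA CAC ATA TAA ACT TAC CCG GTA CAA GAC ATA TGG AAA GTC GCC CGT GAC — no ATG→stop ORF.
Frame +2: GGA ACT ACA TTT TAC ATG GGC GTT GTG TTA GAC ACA TAT AAA CTT ACC CGG TAC AAG ACA TAT GGA AAG TCG CCC GTG — no ATG→stop ORF.
Frame +3: GAA CTA CAT TTT ACA TGG GCG TTG TGT TAG ACA CAT ATA AAC TTA CCC GGT ACA AGA CAT ATG GAA AGT CGC CCG TGA — ATG at 63, stop TGA at 78 → 18 nt.
Frame -1: GTC ACG GGC GAC TTT CCA TAT GTC TTG TAC CGG GTA AGT TTA TAT GTG TCT AAC ACA ACG CCC ATG TAA AAT GTA GTT CCT — ATG at 64, stop TAA at 67 → 6 nt.
Frame -2: TCA CGG GCG ACT TTC CAT ATG TCT TGT ACC GGG TAA GTT TAT ATG TGT CTA ACA CAA CGC CCA TGT AAA ATG TAG TTC — ATG at 20, stop TAA at 35 → 18 nt; ATG at 44, stop TAG at 74 → 33 nt; ATG at 71, stop TAG at 74 → 6 nt.
Frame -3: CAC GGG CGA CTT TCC ATA TGT CTT GTA CCG GGT AAG TTT ATA TGT GTC TAA CAC AAC GCC CAT GTA AAA TGT AGT TCC — no ATG→stop ORF.
Forward-strand max 18 nt; reverse-strand max 33 nt. The reverse strand has the longer ORF.

reverse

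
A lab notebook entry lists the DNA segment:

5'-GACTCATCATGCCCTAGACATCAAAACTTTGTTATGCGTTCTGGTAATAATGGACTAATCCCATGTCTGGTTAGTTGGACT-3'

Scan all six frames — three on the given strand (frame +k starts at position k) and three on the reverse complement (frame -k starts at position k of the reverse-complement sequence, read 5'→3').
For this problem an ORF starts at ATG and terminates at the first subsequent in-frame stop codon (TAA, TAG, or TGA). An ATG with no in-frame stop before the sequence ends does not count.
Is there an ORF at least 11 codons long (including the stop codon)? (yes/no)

Reverse complement (5'→3'): AGTCCAACTAACCAGACATGGGATTAGTCCATTATTACCAGAACGCATAACAAAGTTTTGATGTCTAGGGCATGATGAGTC
Frame +1: GAC TCA TCA TGC CCT AGA CAT CAA AAC TTT GTT ATG CGT TCT GGT AAT AAT GGA CTA ATC CCA TGT CTG GTT AGT TGG ACT — no ATG→stop ORF.
Frame +2: ACT CAT CAT GCC CTA GAC ATC AAA ACT TTG TTA TGC GTT CTG GTA ATA ATG GAC TAA TCC CAT GTC TGG TTA GTT GGA — ATG at 50, stop TAA at 56 → 9 nt.
Frame +3: CTC ATC ATG CCC TAG ACA TCA AAA CTT TGT TAT GCG TTC TGG TAA TAA TGG ACT AAT CCC ATG TCT GGT TAG TTG GAC — ATG at 9, stop TAG at 15 → 9 nt; ATG at 63, stop TAG at 72 → 12 nt.
Frame -1: AGT CCA ACT AAC CAG ACA TGG GAT TAG TCC ATT ATT ACC AGA ACG CAT AAC AAA GTT TTG ATG TCT AGG GCA TGA TGA GTC — ATG at 61, stop TGA at 73 → 15 nt.
Frame -2: GTC CAA CTA ACC AGA CAT GGG ATT AGT CCA TTA TTA CCA GAA CGC ATA ACA AAG TTT TGA TGT CTA GGG CAT GAT GAG — no ATG→stop ORF.
Frame -3: TCC AAC TAA CCA GAC ATG GGA TTA GTC CAT TAT TAC CAG AAC GCA TAA CAA AGT TTT GAT GTC TAG GGC ATG ATG AGT — ATG at 18, stop TAA at 48 → 33 nt.
Frame -3 has an ORF of 11 codons (positions 18–50) ≥ 11, so yes.

yes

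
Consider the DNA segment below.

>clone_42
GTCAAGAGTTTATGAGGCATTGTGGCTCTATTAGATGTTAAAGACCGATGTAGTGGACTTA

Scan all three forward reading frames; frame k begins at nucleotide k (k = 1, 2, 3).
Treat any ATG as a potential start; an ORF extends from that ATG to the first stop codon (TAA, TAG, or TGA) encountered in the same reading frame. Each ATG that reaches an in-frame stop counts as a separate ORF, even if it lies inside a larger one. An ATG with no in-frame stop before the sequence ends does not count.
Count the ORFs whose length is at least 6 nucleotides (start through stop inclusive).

Frame 1: GTC AAG AGT TTA TGA GGC ATT GTG GCT CTA TTA GAT GTT AAA GAC CGA TGT AGT GGA CTT — no ATG→stop ORF.
Frame 2: TCA AGA GTT TAT GAG GCA TTG TGG CTC TAT TAG ATG TTA AAG ACC GAT GTA GTG GAC TTA — no ATG→stop ORF.
Frame 3: CAA GAG TTT ATG AGG CAT TGT GGC TCT ATT AGA TGT TAA AGA CCG ATG TAG TGG ACT — ATG at 12, stop TAA at 39 → 30 nt; ATG at 48, stop TAG at 51 → 6 nt.
ORFs ≥ 6 nucleotides: frame 3 12–41 (30 nucleotides), frame 3 48–53 (6 nucleotides). Count = 2.

2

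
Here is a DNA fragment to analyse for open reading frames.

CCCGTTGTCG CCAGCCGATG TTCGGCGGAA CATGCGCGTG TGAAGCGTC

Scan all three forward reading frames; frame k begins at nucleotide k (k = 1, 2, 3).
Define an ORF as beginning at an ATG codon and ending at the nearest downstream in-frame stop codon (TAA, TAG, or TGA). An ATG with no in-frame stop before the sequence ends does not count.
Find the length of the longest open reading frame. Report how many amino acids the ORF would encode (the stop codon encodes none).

3

Frame 1: CCC GTT GTC GCC AGC CGA TGT TCG GCG GAA CAT GCG CGT GTG AAG CGT — no ATG→stop ORF.
Frame 2: CCG TTG TCG CCA GCC GAT GTT CGG CGG AAC ATG CGC GTG TGA AGC GTC — ATG at 32, stop TGA at 41 → 12 nt.
Frame 3: CGT TGT CGC CAG CCG ATG TTC GGC GGA ACA TGC GCG TGT GAA GCG — no ATG→stop ORF.
Longest: frame 2, positions 32–43, 12 nt = 4 codons = 3 aa. → 3 amino acids.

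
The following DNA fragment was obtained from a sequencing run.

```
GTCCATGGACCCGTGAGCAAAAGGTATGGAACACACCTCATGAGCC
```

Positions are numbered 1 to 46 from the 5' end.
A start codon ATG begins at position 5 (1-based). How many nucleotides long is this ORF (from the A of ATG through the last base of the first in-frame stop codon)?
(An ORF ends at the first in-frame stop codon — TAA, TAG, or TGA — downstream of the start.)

Codons from position 5: ATG (5–7), GAC (8–10), CCG (11–13), TGA (14–16).
TGA is the first in-frame stop; ORF spans 5–16, 12 nucleotides.

12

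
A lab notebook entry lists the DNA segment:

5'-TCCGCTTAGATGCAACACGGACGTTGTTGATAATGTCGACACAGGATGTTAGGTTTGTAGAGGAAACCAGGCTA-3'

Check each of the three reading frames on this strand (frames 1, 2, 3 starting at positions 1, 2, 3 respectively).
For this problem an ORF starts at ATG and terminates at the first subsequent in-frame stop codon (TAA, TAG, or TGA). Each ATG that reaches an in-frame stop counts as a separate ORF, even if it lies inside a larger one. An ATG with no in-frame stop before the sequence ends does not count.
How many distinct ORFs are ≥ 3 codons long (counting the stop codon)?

Frame 1: TCC GCT TAG ATG CAA CAC GGA CGT TGT TGA TAA TGT CGA CAC AGG ATG TTA GGT TTG TAG AGG AAA CCA GGC — ATG at 10, stop TGA at 28 → 21 nt; ATG at 46, stop TAG at 58 → 15 nt.
Frame 2: CCG CTT AGA TGC AAC ACG GAC GTT GTT GAT AAT GTC GAC ACA GGA TGT TAG GTT TGT AGA GGA AAC CAG GCT — no ATG→stop ORF.
Frame 3: CGC TTA GAT GCA ACA CGG ACG TTG TTG ATA ATG TCG ACA CAG GAT GTT AGG TTT GTA GAG GAA ACC AGG CTA — no ATG→stop ORF.
ORFs ≥ 3 codons: frame 1 10–30 (7 codons), frame 1 46–60 (5 codons). Count = 2.

2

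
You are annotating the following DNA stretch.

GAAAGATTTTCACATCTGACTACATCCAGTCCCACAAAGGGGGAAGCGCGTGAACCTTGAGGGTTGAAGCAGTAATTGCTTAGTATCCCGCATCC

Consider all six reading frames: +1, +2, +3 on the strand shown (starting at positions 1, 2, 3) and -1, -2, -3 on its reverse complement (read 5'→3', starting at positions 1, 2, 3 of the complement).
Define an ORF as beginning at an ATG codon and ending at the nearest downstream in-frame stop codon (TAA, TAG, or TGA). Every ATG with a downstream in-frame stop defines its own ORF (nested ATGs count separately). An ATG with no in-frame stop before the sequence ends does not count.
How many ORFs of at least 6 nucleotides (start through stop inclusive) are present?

Reverse complement (5'→3'): GGATGCGGGATACTAAGCAATTACTGCTTCAACCCTCAAGGTTCACGCGCTTCCCCCTTTGTGGGACTGGATGTAGTCAGATGTGAAAATCTTTC
Frame +1: GAA AGA TTT TCA CAT CTG ACT ACA TCC AGT CCC ACA AAG GGG GAA GCG CGT GAA CCT TGA GGG TTG AAG CAG TAA TTG CTT AGT ATC CCG CAT — no ATG→stop ORF.
Frame +2: AAA GAT TTT CAC ATC TGA CTA CAT CCA GTC CCA CAA AGG GGG AAG CGC GTG AAC CTT GAG GGT TGA AGC AGT AAT TGC TTA GTA TCC CGC ATC — no ATG→stop ORF.
Frame +3: AAG ATT TTC ACA TCT GAC TAC ATC CAG TCC CAC AAA GGG GGA AGC GCG TGA ACC TTG AGG GTT GAA GCA GTA ATT GCT TAG TAT CCC GCA TCC — no ATG→stop ORF.
Frame -1: GGA TGC GGG ATA CTA AGC AAT TAC TGC TTC AAC CCT CAA GGT TCA CGC GCT TCC CCC TTT GTG GGA CTG GAT GTA GTC AGA TGT GAA AAT CTT — no ATG→stop ORF.
Frame -2: GAT GCG GGA TAC TAA GCA ATT ACT GCT TCA ACC CTC AAG GTT CAC GCG CTT CCC CCT TTG TGG GAC TGG ATG TAG TCA GAT GTG AAA ATC TTT — ATG at 71, stop TAG at 74 → 6 nt.
Frame -3: ATG CGG GAT ACT AAG CAA TTA CTG CTT CAA CCC TCA AGG TTC ACG CGC TTC CCC CTT TGT GGG ACT GGA TGT AGT CAG ATG TGA AAA TCT TTC — ATG at 3, stop TGA at 84 → 84 nt; ATG at 81, stop TGA at 84 → 6 nt.
ORFs ≥ 6 nucleotides: frame -2 71–76 (6 nucleotides), frame -3 3–86 (84 nucleotides), frame -3 81–86 (6 nucleotides). Count = 3.

3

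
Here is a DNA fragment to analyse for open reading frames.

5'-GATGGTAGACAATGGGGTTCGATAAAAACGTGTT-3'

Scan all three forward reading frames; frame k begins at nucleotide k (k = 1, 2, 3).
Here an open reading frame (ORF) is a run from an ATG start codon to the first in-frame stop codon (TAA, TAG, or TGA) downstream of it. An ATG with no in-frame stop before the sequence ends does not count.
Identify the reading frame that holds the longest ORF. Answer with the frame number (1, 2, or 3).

2

Frame 1: GAT GGT AGA CAA TGG GGT TCG ATA AAA ACG TGT — no ATG→stop ORF.
Frame 2: ATG GTA GAC AAT GGG GTT CGA TAA AAA CGT GTT — ATG at 2, stop TAA at 23 → 24 nt.
Frame 3: TGG TAG ACA ATG GGG TTC GAT AAA AAC GTG — no ATG→stop ORF.
Longest ORF is 24 nt in frame 2 (positions 2–25).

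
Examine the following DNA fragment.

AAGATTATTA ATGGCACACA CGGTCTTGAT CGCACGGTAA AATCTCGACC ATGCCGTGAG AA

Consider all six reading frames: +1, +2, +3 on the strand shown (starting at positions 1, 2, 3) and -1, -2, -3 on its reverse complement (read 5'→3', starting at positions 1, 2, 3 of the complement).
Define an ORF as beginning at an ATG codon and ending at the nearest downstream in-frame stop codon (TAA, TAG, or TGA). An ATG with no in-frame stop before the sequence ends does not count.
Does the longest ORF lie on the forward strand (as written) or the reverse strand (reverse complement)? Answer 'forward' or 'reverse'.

reverse

Reverse complement (5'→3'): TTCTCACGGCATGGTCGAGATTTTACCGTGCGATCAAGACCGTGTGTGCCATTAATAATCTT
Frame +1: AAG ATT ATT AAT GGC ACA CAC GGT CTT GAT CGC ACG GTA AAA TCT CGA CCA TGC CGT GAG — no ATG→stop ORF.
Frame +2: AGA TTA TTA ATG GCA CAC ACG GTC TTG ATC GCA CGG TAA AAT CTC GAC CAT GCC GTG AGA — ATG at 11, stop TAA at 38 → 30 nt.
Frame +3: GAT TAT TAA TGG CAC ACA CGG TCT TGA TCG CAC GGT AAA ATC TCG ACC ATG CCG TGA GAA — ATG at 51, stop TGA at 57 → 9 nt.
Frame -1: TTC TCA CGG CAT GGT CGA GAT TTT ACC GTG CGA TCA AGA CCG TGT GTG CCA TTA ATA ATC — no ATG→stop ORF.
Frame -2: TCT CAC GGC ATG GTC GAG ATT TTA CCG TGC GAT CAA GAC CGT GTG TGC CAT TAA TAA TCT — ATG at 11, stop TAA at 53 → 45 nt.
Frame -3: CTC ACG GCA TGG TCG AGA TTT TAC CGT GCG ATC AAG ACC GTG TGT GCC ATT AAT AAT CTT — no ATG→stop ORF.
Forward-strand max 30 nt; reverse-strand max 45 nt. The reverse strand has the longer ORF.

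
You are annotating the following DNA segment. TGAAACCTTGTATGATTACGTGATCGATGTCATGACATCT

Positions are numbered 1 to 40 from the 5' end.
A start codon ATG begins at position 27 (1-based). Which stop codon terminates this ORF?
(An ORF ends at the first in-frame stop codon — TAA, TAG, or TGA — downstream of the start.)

Codons from position 27: ATG (27–29), TCA (30–32), TGA (33–35).
The first in-frame stop codon is TGA.

TGA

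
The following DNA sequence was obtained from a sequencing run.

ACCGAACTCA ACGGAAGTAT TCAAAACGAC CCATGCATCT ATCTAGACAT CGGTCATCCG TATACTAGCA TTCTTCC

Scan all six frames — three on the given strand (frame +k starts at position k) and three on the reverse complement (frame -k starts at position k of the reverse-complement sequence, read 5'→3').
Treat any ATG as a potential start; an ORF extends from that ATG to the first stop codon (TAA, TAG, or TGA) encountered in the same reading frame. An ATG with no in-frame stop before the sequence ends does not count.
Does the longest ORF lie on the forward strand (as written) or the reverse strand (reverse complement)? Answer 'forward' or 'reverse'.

forward

Reverse complement (5'→3'): GGAAGAATGCTAGTATACGGATGACCGATGTCTAGATAGATGCATGGGTCGTTTTGAATACTTCCGTTGAGTTCGGT
Frame +1: ACC GAA CTC AAC GGA AGT ATT CAA AAC GAC CCA TGC ATC TAT CTA GAC ATC GGT CAT CCG TAT ACT AGC ATT CTT — no ATG→stop ORF.
Frame +2: CCG AAC TCA ACG GAA GTA TTC AAA ACG ACC CAT GCA TCT ATC TAG ACA TCG GTC ATC CGT ATA CTA GCA TTC TTC — no ATG→stop ORF.
Frame +3: CGA ACT CAA CGG AAG TAT TCA AAA CGA CCC ATG CAT CTA TCT AGA CAT CGG TCA TCC GTA TAC TAG CAT TCT TCC — ATG at 33, stop TAG at 66 → 36 nt.
Frame -1: GGA AGA ATG CTA GTA TAC GGA TGA CCG ATG TCT AGA TAG ATG CAT GGG TCG TTT TGA ATA CTT CCG TTG AGT TCG — ATG at 7, stop TGA at 22 → 18 nt; ATG at 28, stop TAG at 37 → 12 nt; ATG at 40, stop TGA at 55 → 18 nt.
Frame -2: GAA GAA TGC TAG TAT ACG GAT GAC CGA TGT CTA GAT AGA TGC ATG GGT CGT TTT GAA TAC TTC CGT TGA GTT CGG — ATG at 44, stop TGA at 68 → 27 nt.
Frame -3: AAG AAT GCT AGT ATA CGG ATG ACC GAT GTC TAG ATA GAT GCA TGG GTC GTT TTG AAT ACT TCC GTT GAG TTC GGT — ATG at 21, stop TAG at 33 → 15 nt.
Forward-strand max 36 nt; reverse-strand max 27 nt. The forward strand has the longer ORF.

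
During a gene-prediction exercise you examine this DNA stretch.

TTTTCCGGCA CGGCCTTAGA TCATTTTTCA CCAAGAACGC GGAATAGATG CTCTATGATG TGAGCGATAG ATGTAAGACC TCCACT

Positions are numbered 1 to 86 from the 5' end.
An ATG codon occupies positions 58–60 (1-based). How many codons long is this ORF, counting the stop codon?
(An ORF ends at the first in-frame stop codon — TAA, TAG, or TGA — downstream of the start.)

Codons from position 58: ATG (58–60), TGA (61–63).
TGA is the first in-frame stop; that's 2 codons including the stop.

2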